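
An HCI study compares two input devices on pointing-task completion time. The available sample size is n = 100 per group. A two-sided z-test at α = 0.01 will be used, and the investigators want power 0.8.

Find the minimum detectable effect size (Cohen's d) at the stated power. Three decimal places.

d ≈ 0.483

Need Φ(δ − 2.576) = 0.8, so δ = 2.576 + 0.842 = 3.417.
(Lower-tail contribution to power is negligible for δ > 0.)
δ = d·√(n/2) ⇒ d = δ/√(n/2) = 3.417/√(100/2) = 0.4833.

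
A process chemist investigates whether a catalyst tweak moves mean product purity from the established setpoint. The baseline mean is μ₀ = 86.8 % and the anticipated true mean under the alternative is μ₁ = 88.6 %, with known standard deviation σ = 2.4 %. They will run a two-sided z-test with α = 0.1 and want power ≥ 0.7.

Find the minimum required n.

Standardized effect: d = |μ₁ − μ₀| / σ = |88.6 − 86.8| / 2.4 = 0.7500
For power 0.7 need Φ(δ − z_{0.05}) = 0.7, so δ = z_{0.05} + z_{0.30} = 1.645 + 0.524 = 2.169.
(Ignoring the negligible lower-tail rejection probability gives the usual closed-form inversion.)
δ = d·√n ⇒ n = (δ/d)² = (2.169 / 0.7500)² = 8.37.
Round up to the next whole unit.

n = 9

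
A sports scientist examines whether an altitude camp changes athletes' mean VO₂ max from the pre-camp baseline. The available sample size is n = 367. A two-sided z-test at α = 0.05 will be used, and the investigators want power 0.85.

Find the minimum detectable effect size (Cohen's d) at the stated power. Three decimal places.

Required noncentrality: δ = z_{0.025} + z_{0.15} = 1.960 + 1.036 = 2.996.
(Lower-tail contribution to power is negligible for δ > 0.)
δ = d·√n ⇒ d = δ/√n = 2.996/√367 = 0.1564.

d ≈ 0.156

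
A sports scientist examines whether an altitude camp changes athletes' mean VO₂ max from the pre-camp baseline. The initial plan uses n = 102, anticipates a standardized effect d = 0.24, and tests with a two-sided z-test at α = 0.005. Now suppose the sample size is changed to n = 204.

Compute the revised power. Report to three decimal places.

Power ≈ 0.733

With n = 204: δ = d·√n = 0.24 × √204 = 3.4279. Critical value z_{0.0025} = 2.807.
Revised power = Φ(δ − 2.807) + Φ(−δ − 2.807) = Φ(0.621) + Φ(-6.235) = 0.7327 + 0.0000 = 0.7327.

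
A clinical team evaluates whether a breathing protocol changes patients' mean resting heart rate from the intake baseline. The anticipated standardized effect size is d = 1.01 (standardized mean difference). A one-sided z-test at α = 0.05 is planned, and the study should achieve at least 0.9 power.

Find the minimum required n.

n = 9

Set Φ(δ − 1.645) = 0.9; then δ − 1.645 = Φ⁻¹(0.9) = 1.282, giving δ = 2.926.
δ = d·√n ⇒ n = (δ/d)² = (2.926 / 1.01)² = 8.40.
Round up to the next whole unit.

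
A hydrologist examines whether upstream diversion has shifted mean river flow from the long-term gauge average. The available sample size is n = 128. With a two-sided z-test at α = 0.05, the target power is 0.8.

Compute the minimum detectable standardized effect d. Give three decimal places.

d ≈ 0.248

Required noncentrality: δ = z_{0.025} + z_{0.20} = 1.960 + 0.842 = 2.802.
(The second rejection-region term Φ(−δ − z_{α/2}) is negligible and dropped.)
δ = d·√n ⇒ d = δ/√n = 2.802/√128 = 0.2476.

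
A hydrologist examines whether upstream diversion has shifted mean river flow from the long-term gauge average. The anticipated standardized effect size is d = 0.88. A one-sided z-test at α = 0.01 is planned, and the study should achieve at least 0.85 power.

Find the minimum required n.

Set Φ(δ − 2.326) = 0.85; then δ − 2.326 = Φ⁻¹(0.85) = 1.036, giving δ = 3.363.
δ = d·√n ⇒ n = (δ/d)² = (3.363 / 0.88)² = 14.60.
Round up to the next whole unit.

n = 15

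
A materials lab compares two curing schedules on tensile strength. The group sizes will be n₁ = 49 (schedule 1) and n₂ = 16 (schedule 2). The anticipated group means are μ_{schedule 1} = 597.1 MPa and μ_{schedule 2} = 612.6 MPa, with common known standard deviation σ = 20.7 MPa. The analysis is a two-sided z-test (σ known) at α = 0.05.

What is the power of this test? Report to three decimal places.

Standardized effect: d = |μ_{schedule 1} − μ_{schedule 2}| / σ = |597.1 − 612.6| / 20.7 = 0.7488
Noncentrality parameter: δ = d / √(1/n₁ + 1/n₂) = 0.7488 / √(1/49 + 1/16) = 2.6005
Two-sided α = 0.05 → critical value z_{0.025} = 1.960.
Power = Φ(δ − 1.960) + Φ(−δ − 1.960) = Φ(0.641) + Φ(-4.560) = 0.7391 + 0.0000 = 0.7391.

Power ≈ 0.739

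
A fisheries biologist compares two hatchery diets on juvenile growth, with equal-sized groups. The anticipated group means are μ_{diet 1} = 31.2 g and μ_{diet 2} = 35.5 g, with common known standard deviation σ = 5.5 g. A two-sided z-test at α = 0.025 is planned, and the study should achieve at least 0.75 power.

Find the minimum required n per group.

Standardized effect: d = |μ_{diet 1} − μ_{diet 2}| / σ = |31.2 − 35.5| / 5.5 = 0.7818
For power 0.75 need Φ(δ − z_{0.0125}) = 0.75, so δ = z_{0.0125} + z_{0.25} = 2.241 + 0.674 = 2.916.
(Ignoring the negligible lower-tail rejection probability gives the usual closed-form inversion.)
δ = d·√(n/2) ⇒ n = 2(δ/d)² = 2 × (2.916 / 0.7818)² = 27.82.
Rounding up, n = 28 per group.

n = 28 per group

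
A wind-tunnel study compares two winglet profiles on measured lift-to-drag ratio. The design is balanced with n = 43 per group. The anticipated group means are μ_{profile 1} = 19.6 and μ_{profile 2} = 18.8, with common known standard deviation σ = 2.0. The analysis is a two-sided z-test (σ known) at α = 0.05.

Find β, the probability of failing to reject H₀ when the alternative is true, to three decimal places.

β ≈ 0.542

Standardized effect: d = |μ_{profile 1} − μ_{profile 2}| / σ = |19.6 − 18.8| / 2.0 = 0.4000
Noncentrality parameter: δ = d·√(n/2) = 0.4000 × √(43/2) = 1.8547
Two-sided α = 0.05 → critical value z_{0.025} = 1.960.
Power = Φ(δ − 1.960) + Φ(−δ − 1.960) = Φ(-0.105) + Φ(-3.815) = 0.4581 + 0.0001 = 0.4582.
Type II error: β = 1 − power = 1 − 0.4582 = 0.5418.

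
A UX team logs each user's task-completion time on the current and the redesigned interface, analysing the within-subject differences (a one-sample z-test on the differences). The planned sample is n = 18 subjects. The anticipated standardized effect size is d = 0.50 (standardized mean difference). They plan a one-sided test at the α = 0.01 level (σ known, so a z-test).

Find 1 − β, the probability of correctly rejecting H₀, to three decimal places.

Noncentrality parameter: δ = d·√n = 0.50 × √18 = 2.1213
Critical value for a one-sided test at α = 0.01: z_α = 2.326.
Power = Φ(δ − 2.326) = Φ(-0.205) = 0.4188.

Power ≈ 0.419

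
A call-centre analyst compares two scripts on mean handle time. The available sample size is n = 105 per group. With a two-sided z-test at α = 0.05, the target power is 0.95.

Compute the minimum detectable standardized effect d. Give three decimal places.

Need Φ(δ − 1.960) = 0.95, so δ = 1.960 + 1.645 = 3.605.
(The second rejection-region term Φ(−δ − z_{α/2}) is negligible and dropped.)
δ = d·√(n/2) ⇒ d = δ/√(n/2) = 3.605/√(105/2) = 0.4975.

d ≈ 0.498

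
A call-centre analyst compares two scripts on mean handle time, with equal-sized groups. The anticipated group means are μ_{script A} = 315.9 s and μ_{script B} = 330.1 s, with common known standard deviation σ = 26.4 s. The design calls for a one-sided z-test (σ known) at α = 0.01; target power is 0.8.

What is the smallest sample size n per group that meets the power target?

Standardized effect: d = |μ_{script A} − μ_{script B}| / σ = |315.9 − 330.1| / 26.4 = 0.5379
Set Φ(δ − 2.326) = 0.8; then δ − 2.326 = Φ⁻¹(0.8) = 0.842, giving δ = 3.168.
δ = d·√(n/2) ⇒ n = 2(δ/d)² = 2 × (3.168 / 0.5379)² = 69.38.
Rounding up, n = 70 per group.

n = 70 per group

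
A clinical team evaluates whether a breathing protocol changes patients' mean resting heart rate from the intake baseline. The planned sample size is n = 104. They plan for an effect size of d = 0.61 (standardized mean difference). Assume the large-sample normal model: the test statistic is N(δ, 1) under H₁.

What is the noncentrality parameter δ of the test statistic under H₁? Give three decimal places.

δ ≈ 6.221

δ = d·√n = 0.61 × √104 = 6.2208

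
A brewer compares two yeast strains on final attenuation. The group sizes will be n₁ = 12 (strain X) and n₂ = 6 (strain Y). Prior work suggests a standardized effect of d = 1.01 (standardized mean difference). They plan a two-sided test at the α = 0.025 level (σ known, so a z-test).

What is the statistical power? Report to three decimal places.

Noncentrality parameter: λ = d / √(1/n₁ + 1/n₂) = 1.01 / √(1/12 + 1/6) = 2.0200
Critical value for a two-sided test at α = 0.025: z_{α/2} = 2.241.
Power = Φ(λ − 2.241) + Φ(−λ − 2.241) = Φ(-0.221) + Φ(-4.261) = 0.4124 + 0.0000 = 0.4124.

Power ≈ 0.412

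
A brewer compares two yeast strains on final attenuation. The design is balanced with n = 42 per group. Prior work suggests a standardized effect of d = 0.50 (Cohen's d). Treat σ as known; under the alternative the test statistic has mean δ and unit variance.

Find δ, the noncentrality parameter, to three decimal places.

δ = d·√(n/2) = 0.50 × √(42/2) = 2.2913

δ ≈ 2.291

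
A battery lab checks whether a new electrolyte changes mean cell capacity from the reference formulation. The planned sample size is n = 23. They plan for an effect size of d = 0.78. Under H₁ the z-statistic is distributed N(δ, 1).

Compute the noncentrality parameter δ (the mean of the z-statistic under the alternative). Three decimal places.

δ ≈ 3.741

The noncentrality parameter scales effect size by the design's sample-size factor: δ = d·√n = 0.78 × √23 = 3.7407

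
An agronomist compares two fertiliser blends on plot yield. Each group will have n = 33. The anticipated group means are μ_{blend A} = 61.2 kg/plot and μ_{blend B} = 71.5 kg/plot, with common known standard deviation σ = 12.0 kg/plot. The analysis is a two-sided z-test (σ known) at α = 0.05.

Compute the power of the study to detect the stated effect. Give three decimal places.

Power ≈ 0.937

Standardized effect: d = |μ_{blend A} − μ_{blend B}| / σ = |61.2 − 71.5| / 12.0 = 0.8583
Noncentrality parameter: λ = d·√(n/2) = 0.8583 × √(33/2) = 3.4866
Critical value for a two-sided test at α = 0.05: z_{α/2} = 1.960.
Power = Φ(λ − 1.960) + Φ(−λ − 1.960) = Φ(1.527) + Φ(-5.447) = 0.9366 + 0.0000 = 0.9366.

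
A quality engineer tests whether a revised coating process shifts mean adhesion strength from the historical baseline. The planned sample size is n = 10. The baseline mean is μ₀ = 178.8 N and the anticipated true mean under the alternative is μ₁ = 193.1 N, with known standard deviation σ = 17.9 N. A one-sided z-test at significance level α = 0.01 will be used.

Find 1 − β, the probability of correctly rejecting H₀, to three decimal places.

Power ≈ 0.579

Standardized effect: d = |μ₁ − μ₀| / σ = |193.1 − 178.8| / 17.9 = 0.7989
Noncentrality parameter: δ = d·√n = 0.7989 × √10 = 2.5263
One-sided α = 0.01 → critical value z_{0.01} = 2.326.
Power = Φ(δ − 2.326) = Φ(0.200) = 0.5792.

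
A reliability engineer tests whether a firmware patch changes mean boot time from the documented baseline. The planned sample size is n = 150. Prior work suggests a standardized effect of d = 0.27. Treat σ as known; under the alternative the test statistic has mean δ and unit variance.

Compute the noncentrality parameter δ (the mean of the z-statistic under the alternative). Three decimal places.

δ ≈ 3.307

The noncentrality parameter scales effect size by the design's sample-size factor: δ = d·√n = 0.27 × √150 = 3.3068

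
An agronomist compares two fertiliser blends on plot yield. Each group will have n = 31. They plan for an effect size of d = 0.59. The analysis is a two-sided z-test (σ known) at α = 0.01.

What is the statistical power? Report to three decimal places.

Power ≈ 0.400

Noncentrality parameter: λ = d·√(n/2) = 0.59 × √(31/2) = 2.3228
Two-sided α = 0.01 → critical value z_{0.005} = 2.576.
Power = Φ(λ − 2.576) + Φ(−λ − 2.576) = Φ(-0.253) + Φ(-4.899) = 0.4001 + 0.0000 = 0.4001.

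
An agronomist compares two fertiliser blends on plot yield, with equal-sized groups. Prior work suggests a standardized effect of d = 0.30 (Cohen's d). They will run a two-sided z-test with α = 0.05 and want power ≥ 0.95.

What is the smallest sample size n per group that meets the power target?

For power 0.95 need Φ(δ − z_{0.025}) = 0.95, so δ = z_{0.025} + z_{0.05} = 1.960 + 1.645 = 3.605.
(Ignoring the negligible lower-tail rejection probability gives the usual closed-form inversion.)
δ = d·√(n/2) ⇒ n = 2(δ/d)² = 2 × (3.605 / 0.30)² = 288.77.
Round up to the next whole unit.

n = 289 per group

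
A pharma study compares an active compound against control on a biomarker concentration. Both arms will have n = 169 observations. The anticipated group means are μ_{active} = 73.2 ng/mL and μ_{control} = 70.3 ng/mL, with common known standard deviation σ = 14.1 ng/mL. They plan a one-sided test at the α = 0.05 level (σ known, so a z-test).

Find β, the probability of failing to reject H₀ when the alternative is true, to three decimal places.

β ≈ 0.403

Standardized effect: d = |μ_{active} − μ_{control}| / σ = |73.2 − 70.3| / 14.1 = 0.2057
Noncentrality parameter: δ = d·√(n/2) = 0.2057 × √(169/2) = 1.8906
Critical value for a one-sided test at α = 0.05: z_α = 1.645.
Power = P(Z > 1.645 − δ) = Φ(0.246) = 0.5971.
Type II error: β = 1 − power = 1 − 0.5971 = 0.4029.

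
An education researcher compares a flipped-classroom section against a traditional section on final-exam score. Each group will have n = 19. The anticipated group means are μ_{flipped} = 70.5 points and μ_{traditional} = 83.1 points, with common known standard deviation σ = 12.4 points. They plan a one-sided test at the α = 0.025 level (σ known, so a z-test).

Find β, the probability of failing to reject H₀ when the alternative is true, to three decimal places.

Standardized effect: d = |μ_{flipped} − μ_{traditional}| / σ = |70.5 − 83.1| / 12.4 = 1.0161
Noncentrality parameter: δ = d·√(n/2) = 1.0161 × √(19/2) = 3.1319
One-sided α = 0.025 → critical value z_{0.025} = 1.960.
Power = Φ(δ − 1.960) = Φ(1.172) = 0.8794.
Type II error: β = 1 − power = 1 − 0.8794 = 0.1206.

β ≈ 0.121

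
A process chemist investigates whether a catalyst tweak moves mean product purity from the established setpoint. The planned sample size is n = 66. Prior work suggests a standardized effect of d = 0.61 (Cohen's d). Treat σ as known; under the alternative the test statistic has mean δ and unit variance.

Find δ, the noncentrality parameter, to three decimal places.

δ ≈ 4.956

The noncentrality parameter scales effect size by the design's sample-size factor: δ = d·√n = 0.61 × √66 = 4.9557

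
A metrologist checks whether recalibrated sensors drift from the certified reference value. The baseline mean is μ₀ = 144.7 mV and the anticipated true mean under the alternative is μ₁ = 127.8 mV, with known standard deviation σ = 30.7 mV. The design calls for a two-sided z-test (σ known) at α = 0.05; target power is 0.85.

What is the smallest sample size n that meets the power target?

n = 30

Standardized effect: d = |μ₁ − μ₀| / σ = |127.8 − 144.7| / 30.7 = 0.5505
Set Φ(δ − 1.960) = 0.85; then δ − 1.960 = Φ⁻¹(0.85) = 1.036, giving δ = 2.996.
(Ignoring the negligible lower-tail rejection probability gives the usual closed-form inversion.)
δ = d·√n ⇒ n = (δ/d)² = (2.996 / 0.5505)² = 29.63.
Round up to the next whole unit.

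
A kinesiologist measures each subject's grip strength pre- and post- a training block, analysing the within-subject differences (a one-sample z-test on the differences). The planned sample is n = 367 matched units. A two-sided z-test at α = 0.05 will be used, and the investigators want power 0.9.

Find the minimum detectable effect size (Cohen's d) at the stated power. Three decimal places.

Need Φ(δ − 1.960) = 0.9, so δ = 1.960 + 1.282 = 3.242.
(The second rejection-region term Φ(−δ − z_{α/2}) is negligible and dropped.)
δ = d·√n ⇒ d = δ/√n = 3.242/√367 = 0.1692.

d ≈ 0.169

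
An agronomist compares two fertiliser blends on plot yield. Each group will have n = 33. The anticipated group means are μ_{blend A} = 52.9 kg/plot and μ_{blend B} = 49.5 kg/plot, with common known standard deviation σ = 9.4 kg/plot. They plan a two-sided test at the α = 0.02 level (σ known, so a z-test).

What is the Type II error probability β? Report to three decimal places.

Standardized effect: d = |μ_{blend A} − μ_{blend B}| / σ = |52.9 − 49.5| / 9.4 = 0.3617
Noncentrality parameter: δ = d·√(n/2) = 0.3617 × √(33/2) = 1.4692
Two-sided α = 0.02 → critical value z_{0.01} = 2.326.
Power = Φ(δ − 2.326) + Φ(−δ − 2.326) = Φ(-0.857) + Φ(-3.796) = 0.1957 + 0.0001 = 0.1958.
Type II error: β = 1 − power = 1 − 0.1958 = 0.8042.

β ≈ 0.804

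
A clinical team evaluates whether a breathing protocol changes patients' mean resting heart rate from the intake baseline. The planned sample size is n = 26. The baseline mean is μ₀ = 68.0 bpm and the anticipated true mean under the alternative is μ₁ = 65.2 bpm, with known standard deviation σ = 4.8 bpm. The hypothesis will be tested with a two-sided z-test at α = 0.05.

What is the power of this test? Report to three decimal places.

Power ≈ 0.845

Standardized effect: d = |μ₁ − μ₀| / σ = |65.2 − 68.0| / 4.8 = 0.5833
Noncentrality parameter: δ = d·√n = 0.5833 × √26 = 2.9744
Critical value for a two-sided test at α = 0.05: z_{α/2} = 1.960.
Power = Φ(δ − 1.960) + Φ(−δ − 1.960) = Φ(1.014) + Φ(-4.934) = 0.8448 + 0.0000 = 0.8448.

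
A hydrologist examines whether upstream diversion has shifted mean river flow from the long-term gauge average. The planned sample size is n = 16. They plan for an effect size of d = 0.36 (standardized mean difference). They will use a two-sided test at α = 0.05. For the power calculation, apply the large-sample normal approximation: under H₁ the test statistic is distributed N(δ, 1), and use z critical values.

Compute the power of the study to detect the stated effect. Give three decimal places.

Power ≈ 0.302

Noncentrality parameter: δ = d·√n = 0.36 × √16 = 1.4400
Two-sided α = 0.05 → critical value z_{0.025} = 1.960.
Power = Φ(δ − 1.960) + Φ(−δ − 1.960) = Φ(-0.520) + Φ(-3.400) = 0.3015 + 0.0003 = 0.3019.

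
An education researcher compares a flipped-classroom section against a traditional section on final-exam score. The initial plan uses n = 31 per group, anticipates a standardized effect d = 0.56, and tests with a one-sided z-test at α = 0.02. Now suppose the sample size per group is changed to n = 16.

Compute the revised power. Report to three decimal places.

With n = 16 per group: δ = d·√(n/2) = 0.56 × √(16/2) = 1.5839. Critical value z_{0.02} = 2.054.
Revised power = Φ(δ − 2.054) = Φ(-0.470) = 0.3192.

Power ≈ 0.319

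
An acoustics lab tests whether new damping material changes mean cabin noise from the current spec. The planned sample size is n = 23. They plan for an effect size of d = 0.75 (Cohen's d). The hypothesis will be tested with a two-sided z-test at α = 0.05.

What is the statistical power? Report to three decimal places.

Power ≈ 0.949

Noncentrality parameter: δ = d·√n = 0.75 × √23 = 3.5969
Critical value for a two-sided test at α = 0.05: z_{α/2} = 1.960.
Power = Φ(δ − 1.960) + Φ(−δ − 1.960) = Φ(1.637) + Φ(-5.557) = 0.9492 + 0.0000 = 0.9492.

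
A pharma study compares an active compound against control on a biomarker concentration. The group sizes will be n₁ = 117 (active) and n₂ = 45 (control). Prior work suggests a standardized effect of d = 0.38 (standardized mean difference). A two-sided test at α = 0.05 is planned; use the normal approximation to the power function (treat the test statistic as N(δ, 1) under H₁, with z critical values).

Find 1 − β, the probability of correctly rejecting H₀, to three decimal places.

Power ≈ 0.582

Noncentrality parameter: λ = d / √(1/n₁ + 1/n₂) = 0.38 / √(1/117 + 1/45) = 2.1663
Two-sided α = 0.05 → critical value z_{0.025} = 1.960.
Power = Φ(λ − 1.960) + Φ(−λ − 1.960) = Φ(0.206) + Φ(-4.126) = 0.5817 + 0.0000 = 0.5818.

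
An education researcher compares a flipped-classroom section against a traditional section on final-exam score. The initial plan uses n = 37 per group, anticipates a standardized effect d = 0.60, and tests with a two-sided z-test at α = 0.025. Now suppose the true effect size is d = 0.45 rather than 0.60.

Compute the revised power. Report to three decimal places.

With d = 0.45: δ = d·√(n/2) = 0.45 × √(37/2) = 1.9355. Critical value z_{0.0125} = 2.241.
Revised power = Φ(δ − 2.241) + Φ(−δ − 2.241) = Φ(-0.306) + Φ(-4.177) = 0.3798 + 0.0000 = 0.3799.

Power ≈ 0.380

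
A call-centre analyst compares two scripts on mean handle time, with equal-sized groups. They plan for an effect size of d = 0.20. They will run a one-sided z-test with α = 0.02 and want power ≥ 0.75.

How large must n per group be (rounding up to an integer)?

n = 373 per group

For power 0.75 need Φ(δ − z_{0.02}) = 0.75, so δ = z_{0.02} + z_{0.25} = 2.054 + 0.674 = 2.728.
δ = d·√(n/2) ⇒ n = 2(δ/d)² = 2 × (2.728 / 0.20)² = 372.16.
Round up to the next whole unit.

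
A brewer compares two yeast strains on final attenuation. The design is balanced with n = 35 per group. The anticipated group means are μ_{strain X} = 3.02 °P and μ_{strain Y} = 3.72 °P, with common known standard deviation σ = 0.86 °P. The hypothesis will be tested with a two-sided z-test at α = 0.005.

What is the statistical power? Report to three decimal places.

Standardized effect: d = |μ_{strain X} − μ_{strain Y}| / σ = |3.02 − 3.72| / 0.86 = 0.8140
Noncentrality parameter: δ = d·√(n/2) = 0.8140 × √(35/2) = 3.4050
Critical value for a two-sided test at α = 0.005: z_{α/2} = 2.807.
Power = Φ(δ − 2.807) + Φ(−δ − 2.807) = Φ(0.598) + Φ(-6.212) = 0.7251 + 0.0000 = 0.7251.

Power ≈ 0.725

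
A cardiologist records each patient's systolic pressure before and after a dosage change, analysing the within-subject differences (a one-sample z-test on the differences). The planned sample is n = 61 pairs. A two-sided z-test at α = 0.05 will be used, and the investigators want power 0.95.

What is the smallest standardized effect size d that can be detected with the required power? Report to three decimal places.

Need Φ(δ − 1.960) = 0.95, so δ = 1.960 + 1.645 = 3.605.
(Lower-tail contribution to power is negligible for δ > 0.)
δ = d·√n ⇒ d = δ/√n = 3.605/√61 = 0.4615.

d ≈ 0.462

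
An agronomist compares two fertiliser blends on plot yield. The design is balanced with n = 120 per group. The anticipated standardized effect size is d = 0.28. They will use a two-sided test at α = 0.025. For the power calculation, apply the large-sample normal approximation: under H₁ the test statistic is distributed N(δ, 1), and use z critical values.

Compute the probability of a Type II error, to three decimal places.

β ≈ 0.529

Noncentrality parameter: δ = d·√(n/2) = 0.28 × √(120/2) = 2.1689
Critical value for a two-sided test at α = 0.025: z_{α/2} = 2.241.
Power = Φ(δ − 2.241) + Φ(−δ − 2.241) = Φ(-0.073) + Φ(-4.410) = 0.4711 + 0.0000 = 0.4711.
Type II error: β = 1 − power = 1 − 0.4711 = 0.5289.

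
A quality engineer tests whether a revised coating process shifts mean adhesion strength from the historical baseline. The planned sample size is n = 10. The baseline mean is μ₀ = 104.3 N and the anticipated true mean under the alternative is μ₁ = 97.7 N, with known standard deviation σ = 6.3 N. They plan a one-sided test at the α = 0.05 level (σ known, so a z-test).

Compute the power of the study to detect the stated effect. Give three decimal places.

Power ≈ 0.952

Standardized effect: d = |μ₁ − μ₀| / σ = |97.7 − 104.3| / 6.3 = 1.0476
Noncentrality parameter: δ = d·√n = 1.0476 × √10 = 3.3129
One-sided α = 0.05 → critical value z_{0.05} = 1.645.
Power = P(Z > 1.645 − δ) = Φ(1.668) = 0.9523.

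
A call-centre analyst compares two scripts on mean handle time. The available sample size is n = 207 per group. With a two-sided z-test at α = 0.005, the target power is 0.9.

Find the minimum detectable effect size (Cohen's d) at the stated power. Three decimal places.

Need Φ(δ − 2.807) = 0.9, so δ = 2.807 + 1.282 = 4.089.
(Lower-tail contribution to power is negligible for δ > 0.)
δ = d·√(n/2) ⇒ d = δ/√(n/2) = 4.089/√(207/2) = 0.4019.

d ≈ 0.402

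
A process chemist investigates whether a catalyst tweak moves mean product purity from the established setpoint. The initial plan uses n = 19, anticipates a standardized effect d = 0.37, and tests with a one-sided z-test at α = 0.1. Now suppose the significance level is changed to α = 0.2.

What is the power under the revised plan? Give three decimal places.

δ = d·√n = 0.37 × √19 = 1.6128 (unchanged). New critical value: z_{0.2} = 0.842.
Revised power = Φ(δ − 0.842) = Φ(0.771) = 0.7797.

Power ≈ 0.780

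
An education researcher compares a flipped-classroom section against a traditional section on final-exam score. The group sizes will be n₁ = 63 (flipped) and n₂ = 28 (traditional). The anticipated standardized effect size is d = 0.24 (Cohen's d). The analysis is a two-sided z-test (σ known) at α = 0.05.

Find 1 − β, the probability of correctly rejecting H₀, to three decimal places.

Noncentrality parameter: δ = d / √(1/n₁ + 1/n₂) = 0.24 / √(1/63 + 1/28) = 1.0567
Critical value for a two-sided test at α = 0.05: z_{α/2} = 1.960.
Power = Φ(δ − 1.960) + Φ(−δ − 1.960) = Φ(-0.903) + Φ(-3.017) = 0.1832 + 0.0013 = 0.1845.

Power ≈ 0.184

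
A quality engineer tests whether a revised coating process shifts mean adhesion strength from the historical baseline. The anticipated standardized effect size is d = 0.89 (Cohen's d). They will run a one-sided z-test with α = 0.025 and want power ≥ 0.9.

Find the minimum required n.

Set Φ(δ − 1.960) = 0.9; then δ − 1.960 = Φ⁻¹(0.9) = 1.282, giving δ = 3.242.
δ = d·√n ⇒ n = (δ/d)² = (3.242 / 0.89)² = 13.27.
Round up to the next whole unit.

n = 14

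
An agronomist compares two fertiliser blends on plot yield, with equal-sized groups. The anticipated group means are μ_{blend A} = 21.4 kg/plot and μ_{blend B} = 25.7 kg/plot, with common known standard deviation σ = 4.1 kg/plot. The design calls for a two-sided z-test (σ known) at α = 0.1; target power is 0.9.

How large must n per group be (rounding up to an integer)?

Standardized effect: d = |μ_{blend A} − μ_{blend B}| / σ = |21.4 − 25.7| / 4.1 = 1.0488
For power 0.9 need Φ(δ − z_{0.05}) = 0.9, so δ = z_{0.05} + z_{0.10} = 1.645 + 1.282 = 2.926.
(The Φ(−δ − z_{α/2}) term is vanishingly small for δ > 0 and is dropped in the standard sample-size formula.)
δ = d·√(n/2) ⇒ n = 2(δ/d)² = 2 × (2.926 / 1.0488)² = 15.57.
Round up to the next whole unit.

n = 16 per group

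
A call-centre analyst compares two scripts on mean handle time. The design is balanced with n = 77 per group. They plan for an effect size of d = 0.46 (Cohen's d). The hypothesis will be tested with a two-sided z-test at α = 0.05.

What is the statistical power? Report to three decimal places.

Power ≈ 0.814

Noncentrality parameter: δ = d·√(n/2) = 0.46 × √(77/2) = 2.8542
Critical value for a two-sided test at α = 0.05: z_{α/2} = 1.960.
Power = Φ(δ − 1.960) + Φ(−δ − 1.960) = Φ(0.894) + Φ(-4.814) = 0.8144 + 0.0000 = 0.8144.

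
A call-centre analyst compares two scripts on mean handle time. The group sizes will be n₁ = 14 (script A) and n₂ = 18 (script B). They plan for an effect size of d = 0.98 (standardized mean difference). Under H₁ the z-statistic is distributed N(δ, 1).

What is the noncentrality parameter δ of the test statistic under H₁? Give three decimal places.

δ = d / √(1/n₁ + 1/n₂) = 0.98 / √(1/14 + 1/18) = 2.7501

δ ≈ 2.750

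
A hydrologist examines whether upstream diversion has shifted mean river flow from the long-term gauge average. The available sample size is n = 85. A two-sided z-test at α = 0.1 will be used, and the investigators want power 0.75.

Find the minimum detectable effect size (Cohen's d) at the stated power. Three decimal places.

d ≈ 0.252

Need Φ(δ − 1.645) = 0.75, so δ = 1.645 + 0.674 = 2.319.
(Lower-tail contribution to power is negligible for δ > 0.)
δ = d·√n ⇒ d = δ/√n = 2.319/√85 = 0.2516.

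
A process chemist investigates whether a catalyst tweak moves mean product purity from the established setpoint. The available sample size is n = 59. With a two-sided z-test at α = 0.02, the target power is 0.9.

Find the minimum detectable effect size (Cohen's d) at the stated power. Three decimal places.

d ≈ 0.470

Required noncentrality: δ = z_{0.01} + z_{0.10} = 2.326 + 1.282 = 3.608.
(The second rejection-region term Φ(−δ − z_{α/2}) is negligible and dropped.)
δ = d·√n ⇒ d = δ/√n = 3.608/√59 = 0.4697.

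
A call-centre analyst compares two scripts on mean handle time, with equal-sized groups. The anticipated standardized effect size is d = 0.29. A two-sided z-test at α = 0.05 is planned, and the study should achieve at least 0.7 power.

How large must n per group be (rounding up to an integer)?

For power 0.7 need Φ(δ − z_{0.025}) = 0.7, so δ = z_{0.025} + z_{0.30} = 1.960 + 0.524 = 2.484.
(For δ > 0 the lower-tail rejection region contributes negligibly to power, so the one-term inversion is standard.)
δ = d·√(n/2) ⇒ n = 2(δ/d)² = 2 × (2.484 / 0.29)² = 146.78.
Round up to the next whole unit.

n = 147 per group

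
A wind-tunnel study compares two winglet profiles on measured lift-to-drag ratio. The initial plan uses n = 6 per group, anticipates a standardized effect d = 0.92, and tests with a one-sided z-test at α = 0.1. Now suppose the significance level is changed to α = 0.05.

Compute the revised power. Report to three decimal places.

δ = d·√(n/2) = 0.92 × √(6/2) = 1.5935 (unchanged). New critical value: z_{0.05} = 1.645.
Revised power = Φ(δ − 1.645) = Φ(-0.051) = 0.4795.

Power ≈ 0.480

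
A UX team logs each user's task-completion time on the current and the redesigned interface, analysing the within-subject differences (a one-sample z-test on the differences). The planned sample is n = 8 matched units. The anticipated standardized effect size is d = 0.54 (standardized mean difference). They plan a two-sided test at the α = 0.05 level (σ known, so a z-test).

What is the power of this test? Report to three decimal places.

Noncentrality parameter: δ = d·√n = 0.54 × √8 = 1.5274
Two-sided α = 0.05 → critical value z_{0.025} = 1.960.
Power = Φ(δ − 1.960) + Φ(−δ − 1.960) = Φ(-0.433) + Φ(-3.487) = 0.3326 + 0.0002 = 0.3329.

Power ≈ 0.333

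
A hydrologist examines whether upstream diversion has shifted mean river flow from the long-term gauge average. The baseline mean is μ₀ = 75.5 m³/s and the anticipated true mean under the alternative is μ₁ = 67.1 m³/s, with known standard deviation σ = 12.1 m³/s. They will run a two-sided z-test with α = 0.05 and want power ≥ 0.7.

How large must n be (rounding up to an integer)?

n = 13

Standardized effect: d = |μ₁ − μ₀| / σ = |67.1 − 75.5| / 12.1 = 0.6942
For power 0.7 need Φ(δ − z_{0.025}) = 0.7, so δ = z_{0.025} + z_{0.30} = 1.960 + 0.524 = 2.484.
(Ignoring the negligible lower-tail rejection probability gives the usual closed-form inversion.)
δ = d·√n ⇒ n = (δ/d)² = (2.484 / 0.6942)² = 12.81.
Round up to the next whole unit.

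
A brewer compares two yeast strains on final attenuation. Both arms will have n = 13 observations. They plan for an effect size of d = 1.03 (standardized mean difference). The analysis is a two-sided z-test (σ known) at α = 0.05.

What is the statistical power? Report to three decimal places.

Noncentrality parameter: δ = d·√(n/2) = 1.03 × √(13/2) = 2.6260
Two-sided α = 0.05 → critical value z_{0.025} = 1.960.
Power = Φ(δ − 1.960) + Φ(−δ − 1.960) = Φ(0.666) + Φ(-4.586) = 0.7473 + 0.0000 = 0.7473.

Power ≈ 0.747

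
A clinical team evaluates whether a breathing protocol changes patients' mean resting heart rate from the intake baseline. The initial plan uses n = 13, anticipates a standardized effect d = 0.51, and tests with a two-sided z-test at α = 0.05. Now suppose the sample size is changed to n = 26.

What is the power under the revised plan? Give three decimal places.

Power ≈ 0.739

With n = 26: δ = d·√n = 0.51 × √26 = 2.6005. Critical value z_{0.025} = 1.960.
Revised power = Φ(δ − 1.960) + Φ(−δ − 1.960) = Φ(0.641) + Φ(-4.560) = 0.7391 + 0.0000 = 0.7391.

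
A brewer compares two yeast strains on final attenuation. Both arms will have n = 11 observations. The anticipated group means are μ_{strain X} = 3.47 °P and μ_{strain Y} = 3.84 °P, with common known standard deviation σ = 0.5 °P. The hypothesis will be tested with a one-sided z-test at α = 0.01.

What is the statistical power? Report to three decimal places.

Standardized effect: d = |μ_{strain X} − μ_{strain Y}| / σ = |3.47 − 3.84| / 0.5 = 0.7400
Noncentrality parameter: δ = d·√(n/2) = 0.7400 × √(11/2) = 1.7355
Critical value for a one-sided test at α = 0.01: z_α = 2.326.
Power = P(Z > 2.326 − δ) = Φ(-0.591) = 0.2773.

Power ≈ 0.277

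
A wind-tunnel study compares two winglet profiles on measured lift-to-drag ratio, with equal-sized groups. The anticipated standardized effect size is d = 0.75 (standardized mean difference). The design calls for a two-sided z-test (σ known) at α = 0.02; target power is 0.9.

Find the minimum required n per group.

Set Φ(δ − 2.326) = 0.9; then δ − 2.326 = Φ⁻¹(0.9) = 1.282, giving δ = 3.608.
(The Φ(−δ − z_{α/2}) term is vanishingly small for δ > 0 and is dropped in the standard sample-size formula.)
δ = d·√(n/2) ⇒ n = 2(δ/d)² = 2 × (3.608 / 0.75)² = 46.28.
Rounding up, n = 47 per group.

n = 47 per group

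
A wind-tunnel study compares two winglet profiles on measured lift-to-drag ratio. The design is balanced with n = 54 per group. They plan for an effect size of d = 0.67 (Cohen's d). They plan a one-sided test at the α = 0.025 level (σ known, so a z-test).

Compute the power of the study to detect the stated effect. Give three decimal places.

Noncentrality parameter: δ = d·√(n/2) = 0.67 × √(54/2) = 3.4814
One-sided α = 0.025 → critical value z_{0.025} = 1.960.
Power = P(Z > 1.960 − δ) = Φ(1.521) = 0.9359.

Power ≈ 0.936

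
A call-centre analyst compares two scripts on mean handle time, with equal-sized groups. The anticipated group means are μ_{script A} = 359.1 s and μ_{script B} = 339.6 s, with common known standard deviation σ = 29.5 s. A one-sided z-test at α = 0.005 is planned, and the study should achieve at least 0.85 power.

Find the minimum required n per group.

n = 60 per group

Standardized effect: d = |μ_{script A} − μ_{script B}| / σ = |359.1 − 339.6| / 29.5 = 0.6610
Set Φ(δ − 2.576) = 0.85; then δ − 2.576 = Φ⁻¹(0.85) = 1.036, giving δ = 3.612.
δ = d·√(n/2) ⇒ n = 2(δ/d)² = 2 × (3.612 / 0.6610)² = 59.73.
Rounding up, n = 60 per group.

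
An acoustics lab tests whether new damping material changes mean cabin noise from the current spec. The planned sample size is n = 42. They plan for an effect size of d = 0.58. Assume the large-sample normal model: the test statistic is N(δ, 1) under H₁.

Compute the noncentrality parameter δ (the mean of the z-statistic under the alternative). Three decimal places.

δ ≈ 3.759

δ = d·√n = 0.58 × √42 = 3.7588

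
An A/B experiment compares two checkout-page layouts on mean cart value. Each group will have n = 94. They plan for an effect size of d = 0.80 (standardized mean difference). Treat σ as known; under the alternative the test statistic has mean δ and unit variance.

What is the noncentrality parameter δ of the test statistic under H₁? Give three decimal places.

The noncentrality parameter scales effect size by the design's sample-size factor: δ = d·√(n/2) = 0.80 × √(94/2) = 5.4845

δ ≈ 5.485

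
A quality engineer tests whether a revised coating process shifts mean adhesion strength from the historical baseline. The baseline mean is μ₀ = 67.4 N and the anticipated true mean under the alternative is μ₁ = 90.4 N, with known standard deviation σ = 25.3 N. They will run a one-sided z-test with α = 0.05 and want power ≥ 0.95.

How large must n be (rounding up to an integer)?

Standardized effect: d = |μ₁ − μ₀| / σ = |90.4 − 67.4| / 25.3 = 0.9091
For power 0.95 need Φ(δ − z_{0.05}) = 0.95, so δ = z_{0.05} + z_{0.05} = 1.645 + 1.645 = 3.290.
δ = d·√n ⇒ n = (δ/d)² = (3.290 / 0.9091)² = 13.09.
Round up to the next whole unit.

n = 14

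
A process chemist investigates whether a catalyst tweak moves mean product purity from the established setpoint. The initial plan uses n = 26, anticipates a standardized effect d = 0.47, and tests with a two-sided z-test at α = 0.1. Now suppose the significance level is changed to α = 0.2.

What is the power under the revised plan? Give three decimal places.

Power ≈ 0.868

δ = d·√n = 0.47 × √26 = 2.3965 (unchanged). New critical value: z_{0.1} = 1.282.
Revised power = Φ(δ − 1.282) + Φ(−δ − 1.282) = Φ(1.115) + Φ(-3.678) = 0.8676 + 0.0001 = 0.8677.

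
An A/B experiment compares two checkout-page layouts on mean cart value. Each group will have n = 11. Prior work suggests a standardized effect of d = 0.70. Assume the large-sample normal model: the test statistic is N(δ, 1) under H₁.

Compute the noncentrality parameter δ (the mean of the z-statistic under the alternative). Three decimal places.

The noncentrality parameter scales effect size by the design's sample-size factor: δ = d·√(n/2) = 0.70 × √(11/2) = 1.6416

δ ≈ 1.642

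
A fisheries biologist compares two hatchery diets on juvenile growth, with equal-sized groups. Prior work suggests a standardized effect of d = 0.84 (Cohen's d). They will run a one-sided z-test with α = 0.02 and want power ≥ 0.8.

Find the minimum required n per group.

n = 24 per group

Set Φ(δ − 2.054) = 0.8; then δ − 2.054 = Φ⁻¹(0.8) = 0.842, giving δ = 2.895.
δ = d·√(n/2) ⇒ n = 2(δ/d)² = 2 × (2.895 / 0.84)² = 23.76.
Round up to the next whole unit.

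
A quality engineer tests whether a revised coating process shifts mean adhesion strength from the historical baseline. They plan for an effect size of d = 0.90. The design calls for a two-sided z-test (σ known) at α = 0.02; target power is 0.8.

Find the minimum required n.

For power 0.8 need Φ(δ − z_{0.01}) = 0.8, so δ = z_{0.01} + z_{0.20} = 2.326 + 0.842 = 3.168.
(The Φ(−δ − z_{α/2}) term is vanishingly small for δ > 0 and is dropped in the standard sample-size formula.)
δ = d·√n ⇒ n = (δ/d)² = (3.168 / 0.90)² = 12.39.
Rounding up, n = 13.

n = 13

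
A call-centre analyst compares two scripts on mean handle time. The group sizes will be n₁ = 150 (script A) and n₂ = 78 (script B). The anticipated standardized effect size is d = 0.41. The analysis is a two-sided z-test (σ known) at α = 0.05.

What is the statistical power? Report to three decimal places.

Noncentrality parameter: δ = d / √(1/n₁ + 1/n₂) = 0.41 / √(1/150 + 1/78) = 2.9370
Critical value for a two-sided test at α = 0.05: z_{α/2} = 1.960.
Power = Φ(δ − 1.960) + Φ(−δ − 1.960) = Φ(0.977) + Φ(-4.897) = 0.8357 + 0.0000 = 0.8357.

Power ≈ 0.836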